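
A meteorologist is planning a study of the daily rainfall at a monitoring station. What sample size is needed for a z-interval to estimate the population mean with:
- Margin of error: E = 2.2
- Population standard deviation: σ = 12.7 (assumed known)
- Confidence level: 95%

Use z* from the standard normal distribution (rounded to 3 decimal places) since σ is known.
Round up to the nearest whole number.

Using z* since population σ is known (z-interval formula).

For 95% confidence, z* = 1.96 (from standard normal table)

Sample size formula for z-interval: n = (z*σ/E)²

n = (1.96 × 12.7 / 2.2)²
  = (11.314545)²
  = 128.0189

Round up to the nearest whole number: n = 129

129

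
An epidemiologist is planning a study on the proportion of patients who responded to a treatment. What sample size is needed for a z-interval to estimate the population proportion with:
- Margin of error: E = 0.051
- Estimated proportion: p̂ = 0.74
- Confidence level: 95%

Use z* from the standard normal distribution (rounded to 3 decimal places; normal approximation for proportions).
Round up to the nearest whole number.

Using z* for proportion z-interval (normal approximation).

For 95% confidence, z* = 1.96 (from standard normal table)

Sample size formula for proportion z-interval: n = z*²p̂(1-p̂)/E²

n = 1.96² × 0.74 × 0.26 / 0.051²
  = 3.8416 × 0.1924 / 0.002601
  = 284.1691

Round up to the nearest whole number: n = 285

285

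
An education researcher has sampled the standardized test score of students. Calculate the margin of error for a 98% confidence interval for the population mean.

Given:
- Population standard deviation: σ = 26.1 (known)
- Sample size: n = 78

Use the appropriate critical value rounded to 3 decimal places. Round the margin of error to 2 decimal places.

The population standard deviation σ is known, so use the z-interval margin of error formula.

For 98% confidence, z* = 2.326 (from standard normal table)

Margin of error formula for z-interval: E = z* × σ/√n

E = 2.326 × 26.1/√78
  = 2.326 × 2.955243
  = 6.8739

Rounded to 2 decimal places:

6.87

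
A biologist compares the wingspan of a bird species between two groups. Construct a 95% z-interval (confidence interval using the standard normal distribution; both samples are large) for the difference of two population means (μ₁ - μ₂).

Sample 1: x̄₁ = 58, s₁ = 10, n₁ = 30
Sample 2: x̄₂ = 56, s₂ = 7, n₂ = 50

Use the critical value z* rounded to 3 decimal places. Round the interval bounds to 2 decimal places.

Both samples are large (n₁ = 30 ≥ 30, n₂ = 50 ≥ 30), so a z-interval for the difference of means applies.

Point estimate: x̄₁ - x̄₂ = 58 - 56 = 2

Standard error: SE = √(s₁²/n₁ + s₂²/n₂)
= √(10²/30 + 7²/50)
= √(3.333333 + 0.980000)
= 2.076857

For 95% confidence, z* = 1.96 (from standard normal table)
Margin of error: E = z* × SE = 1.96 × 2.076857 = 4.0706

Z-interval: (x̄₁ - x̄₂) ± E = 2 ± 4.0706 = (-2.0706, 6.0706)

Rounded to 2 decimal places:

(-2.07, 6.07)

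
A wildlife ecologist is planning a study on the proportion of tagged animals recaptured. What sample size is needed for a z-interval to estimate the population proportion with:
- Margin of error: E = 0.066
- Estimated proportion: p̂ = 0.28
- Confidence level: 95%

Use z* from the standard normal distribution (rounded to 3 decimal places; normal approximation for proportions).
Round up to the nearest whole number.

Using z* for proportion z-interval (normal approximation).

For 95% confidence, z* = 1.96 (from standard normal table)

Sample size formula for proportion z-interval: n = z*²p̂(1-p̂)/E²

n = 1.96² × 0.28 × 0.72 / 0.066²
  = 3.8416 × 0.2016 / 0.004356
  = 177.7931

Round up to the nearest whole number: n = 178

178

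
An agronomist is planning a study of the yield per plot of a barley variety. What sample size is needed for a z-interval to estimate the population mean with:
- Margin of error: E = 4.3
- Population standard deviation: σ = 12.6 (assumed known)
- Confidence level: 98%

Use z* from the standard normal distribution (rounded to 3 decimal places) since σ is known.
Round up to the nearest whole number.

Using z* since population σ is known (z-interval formula).

For 98% confidence, z* = 2.326 (from standard normal table)

Sample size formula for z-interval: n = (z*σ/E)²

n = (2.326 × 12.6 / 4.3)²
  = (6.815721)²
  = 46.4541

Round up to the nearest whole number: n = 47

47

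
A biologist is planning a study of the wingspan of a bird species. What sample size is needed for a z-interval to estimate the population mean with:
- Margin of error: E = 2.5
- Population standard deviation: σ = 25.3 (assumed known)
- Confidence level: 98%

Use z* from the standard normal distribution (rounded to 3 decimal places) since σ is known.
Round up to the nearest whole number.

Using z* since population σ is known (z-interval formula).

For 98% confidence, z* = 2.326 (from standard normal table)

Sample size formula for z-interval: n = (z*σ/E)²

n = (2.326 × 25.3 / 2.5)²
  = (23.539120)²
  = 554.0902

Round up to the nearest whole number: n = 555

555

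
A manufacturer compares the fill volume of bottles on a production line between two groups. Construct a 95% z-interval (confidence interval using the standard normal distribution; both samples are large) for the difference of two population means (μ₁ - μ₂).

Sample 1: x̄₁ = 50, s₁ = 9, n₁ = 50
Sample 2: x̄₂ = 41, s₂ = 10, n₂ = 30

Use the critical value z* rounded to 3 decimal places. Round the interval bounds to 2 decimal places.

Both samples are large (n₁ = 50 ≥ 30, n₂ = 30 ≥ 30), so a z-interval for the difference of means applies.

Point estimate: x̄₁ - x̄₂ = 50 - 41 = 9

Standard error: SE = √(s₁²/n₁ + s₂²/n₂)
= √(9²/50 + 10²/30)
= √(1.620000 + 3.333333)
= 2.225609

For 95% confidence, z* = 1.96 (from standard normal table)
Margin of error: E = z* × SE = 1.96 × 2.225609 = 4.3622

Z-interval: (x̄₁ - x̄₂) ± E = 9 ± 4.3622 = (4.6378, 13.3622)

Rounded to 2 decimal places:

(4.64, 13.36)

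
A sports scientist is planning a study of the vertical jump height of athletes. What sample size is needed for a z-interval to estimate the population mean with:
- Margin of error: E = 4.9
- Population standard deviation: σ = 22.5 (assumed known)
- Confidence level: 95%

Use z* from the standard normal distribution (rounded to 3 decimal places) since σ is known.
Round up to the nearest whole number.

Using z* since population σ is known (z-interval formula).

For 95% confidence, z* = 1.96 (from standard normal table)

Sample size formula for z-interval: n = (z*σ/E)²

n = (1.96 × 22.5 / 4.9)²
  = (9.000000)²
  = 81 (exactly)

This is already a whole number, so no rounding up is needed: n = 81

81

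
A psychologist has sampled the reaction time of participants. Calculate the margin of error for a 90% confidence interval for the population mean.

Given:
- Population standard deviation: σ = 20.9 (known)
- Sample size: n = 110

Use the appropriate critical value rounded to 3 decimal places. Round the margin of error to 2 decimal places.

The population standard deviation σ is known, so use the z-interval margin of error formula.

For 90% confidence, z* = 1.645 (from standard normal table)

Margin of error formula for z-interval: E = z* × σ/√n

E = 1.645 × 20.9/√110
  = 1.645 × 1.992737
  = 3.2781

Rounded to 2 decimal places:

3.28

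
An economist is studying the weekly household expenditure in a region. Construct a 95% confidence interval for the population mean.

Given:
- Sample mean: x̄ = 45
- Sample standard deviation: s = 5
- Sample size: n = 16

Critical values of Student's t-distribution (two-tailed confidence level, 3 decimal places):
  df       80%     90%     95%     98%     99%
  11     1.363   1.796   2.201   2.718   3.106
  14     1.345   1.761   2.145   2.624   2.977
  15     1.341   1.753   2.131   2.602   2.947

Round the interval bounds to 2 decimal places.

The population standard deviation σ is unknown (only the sample standard deviation s is given), so use a t-interval with df = n - 1 = 16 - 1 = 15.

For 95% confidence with df = 15, t* = 2.131 (from t-table)

Standard error: SE = s/√n = 5/√16 = 1.250000

Margin of error: E = t* × SE = 2.131 × 1.250000 = 2.6637

T-interval: x̄ ± E = 45 ± 2.6637 = (42.3362, 47.6638)

Rounded to 2 decimal places:

(42.34, 47.66)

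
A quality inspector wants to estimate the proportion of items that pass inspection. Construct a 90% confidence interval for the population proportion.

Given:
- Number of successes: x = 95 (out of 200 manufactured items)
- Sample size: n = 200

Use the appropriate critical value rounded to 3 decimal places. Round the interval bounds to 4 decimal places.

Sample proportion: p̂ = 95/200 = 0.475000

Check conditions for normal approximation:
  np̂ = 95 ≥ 10 ✓
  n(1-p̂) = 105 ≥ 10 ✓

The sample is large enough, so use a z-interval (normal approximation) for the proportion.

For 90% confidence, z* = 1.645 (from standard normal table)

Standard error: SE = √(p̂(1-p̂)/n) = √(0.475000×0.525000/200) = 0.03531112

Margin of error: E = z* × SE = 1.645 × 0.03531112 = 0.058087

Z-interval: p̂ ± E = 0.475000 ± 0.058087 = (0.416913, 0.533087)

Rounded to 4 decimal places:

(0.4169, 0.5331)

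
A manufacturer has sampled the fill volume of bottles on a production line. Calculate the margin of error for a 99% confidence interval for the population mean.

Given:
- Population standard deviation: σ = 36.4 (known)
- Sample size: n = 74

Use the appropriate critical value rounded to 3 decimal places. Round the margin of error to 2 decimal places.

The population standard deviation σ is known, so use the z-interval margin of error formula.

For 99% confidence, z* = 2.576 (from standard normal table)

Margin of error formula for z-interval: E = z* × σ/√n

E = 2.576 × 36.4/√74
  = 2.576 × 4.231414
  = 10.9001

Rounded to 2 decimal places:

10.90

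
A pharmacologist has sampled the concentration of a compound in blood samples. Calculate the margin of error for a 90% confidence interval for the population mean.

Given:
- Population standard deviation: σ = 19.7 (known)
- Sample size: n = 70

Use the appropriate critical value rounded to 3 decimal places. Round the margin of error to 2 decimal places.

The population standard deviation σ is known, so use the z-interval margin of error formula.

For 90% confidence, z* = 1.645 (from standard normal table)

Margin of error formula for z-interval: E = z* × σ/√n

E = 1.645 × 19.7/√70
  = 1.645 × 2.354600
  = 3.8733

Rounded to 2 decimal places:

3.87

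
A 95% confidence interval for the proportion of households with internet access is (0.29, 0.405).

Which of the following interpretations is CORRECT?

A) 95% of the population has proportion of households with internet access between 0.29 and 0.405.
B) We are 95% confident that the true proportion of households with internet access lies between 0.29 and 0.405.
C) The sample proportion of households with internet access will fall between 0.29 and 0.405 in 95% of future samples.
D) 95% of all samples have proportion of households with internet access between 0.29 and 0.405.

A confidence interval represents our confidence in the procedure, not a probability statement about the parameter.

Key concept: If we repeated this sampling process many times and computed a 95% CI each time, about 95% of those intervals would contain the true population parameter.

For this specific interval (0.29, 0.405):
- Midpoint (point estimate): 0.3475
- Margin of error: 0.0575

The correct interpretation is the one stating confidence that the true parameter lies in the interval — option B.

B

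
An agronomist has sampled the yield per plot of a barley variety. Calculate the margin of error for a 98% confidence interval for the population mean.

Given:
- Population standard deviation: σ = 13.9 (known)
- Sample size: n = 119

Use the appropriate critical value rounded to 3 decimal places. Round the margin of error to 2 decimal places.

The population standard deviation σ is known, so use the z-interval margin of error formula.

For 98% confidence, z* = 2.326 (from standard normal table)

Margin of error formula for z-interval: E = z* × σ/√n

E = 2.326 × 13.9/√119
  = 2.326 × 1.274211
  = 2.9638

Rounded to 2 decimal places:

2.96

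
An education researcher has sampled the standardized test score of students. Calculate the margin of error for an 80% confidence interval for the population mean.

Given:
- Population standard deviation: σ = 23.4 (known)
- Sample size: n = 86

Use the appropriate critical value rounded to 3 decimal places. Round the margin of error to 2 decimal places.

The population standard deviation σ is known, so use the z-interval margin of error formula.

For 80% confidence, z* = 1.282 (from standard normal table)

Margin of error formula for z-interval: E = z* × σ/√n

E = 1.282 × 23.4/√86
  = 1.282 × 2.523287
  = 3.2349

Rounded to 2 decimal places:

3.23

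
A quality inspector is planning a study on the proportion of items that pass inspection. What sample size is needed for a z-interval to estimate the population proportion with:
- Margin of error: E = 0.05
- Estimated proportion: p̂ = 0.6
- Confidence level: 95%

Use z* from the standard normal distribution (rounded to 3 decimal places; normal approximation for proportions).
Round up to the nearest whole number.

Using z* for proportion z-interval (normal approximation).

For 95% confidence, z* = 1.96 (from standard normal table)

Sample size formula for proportion z-interval: n = z*²p̂(1-p̂)/E²

n = 1.96² × 0.6 × 0.4 / 0.05²
  = 3.8416 × 0.24 / 0.0025
  = 368.7936

Round up to the nearest whole number: n = 369

369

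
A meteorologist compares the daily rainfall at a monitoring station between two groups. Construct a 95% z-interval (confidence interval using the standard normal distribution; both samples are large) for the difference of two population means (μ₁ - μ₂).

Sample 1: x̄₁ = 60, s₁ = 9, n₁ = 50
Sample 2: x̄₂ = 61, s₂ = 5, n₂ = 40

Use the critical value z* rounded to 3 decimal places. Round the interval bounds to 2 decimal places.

Both samples are large (n₁ = 50 ≥ 30, n₂ = 40 ≥ 30), so a z-interval for the difference of means applies.

Point estimate: x̄₁ - x̄₂ = 60 - 61 = -1

Standard error: SE = √(s₁²/n₁ + s₂²/n₂)
= √(9²/50 + 5²/40)
= √(1.620000 + 0.625000)
= 1.498332

For 95% confidence, z* = 1.96 (from standard normal table)
Margin of error: E = z* × SE = 1.96 × 1.498332 = 2.9367

Z-interval: (x̄₁ - x̄₂) ± E = -1 ± 2.9367 = (-3.9367, 1.9367)

Rounded to 2 decimal places:

(-3.94, 1.94)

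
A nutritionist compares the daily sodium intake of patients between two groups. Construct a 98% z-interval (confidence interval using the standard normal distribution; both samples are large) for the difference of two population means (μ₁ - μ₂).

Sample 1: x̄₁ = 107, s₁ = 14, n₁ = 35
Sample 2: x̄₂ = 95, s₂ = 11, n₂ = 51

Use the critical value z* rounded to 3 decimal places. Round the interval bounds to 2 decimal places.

Both samples are large (n₁ = 35 ≥ 30, n₂ = 51 ≥ 30), so a z-interval for the difference of means applies.

Point estimate: x̄₁ - x̄₂ = 107 - 95 = 12

Standard error: SE = √(s₁²/n₁ + s₂²/n₂)
= √(14²/35 + 11²/51)
= √(5.600000 + 2.372549)
= 2.823570

For 98% confidence, z* = 2.326 (from standard normal table)
Margin of error: E = z* × SE = 2.326 × 2.823570 = 6.5676

Z-interval: (x̄₁ - x̄₂) ± E = 12 ± 6.5676 = (5.4324, 18.5676)

Rounded to 2 decimal places:

(5.43, 18.57)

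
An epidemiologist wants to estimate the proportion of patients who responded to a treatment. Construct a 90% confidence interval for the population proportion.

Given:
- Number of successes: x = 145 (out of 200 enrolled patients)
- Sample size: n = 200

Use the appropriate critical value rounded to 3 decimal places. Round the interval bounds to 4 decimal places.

Sample proportion: p̂ = 145/200 = 0.725000

Check conditions for normal approximation:
  np̂ = 145 ≥ 10 ✓
  n(1-p̂) = 55 ≥ 10 ✓

The sample is large enough, so use a z-interval (normal approximation) for the proportion.

For 90% confidence, z* = 1.645 (from standard normal table)

Standard error: SE = √(p̂(1-p̂)/n) = √(0.725000×0.275000/200) = 0.03157333

Margin of error: E = z* × SE = 1.645 × 0.03157333 = 0.051938

Z-interval: p̂ ± E = 0.725000 ± 0.051938 = (0.673062, 0.776938)

Rounded to 4 decimal places:

(0.6731, 0.7769)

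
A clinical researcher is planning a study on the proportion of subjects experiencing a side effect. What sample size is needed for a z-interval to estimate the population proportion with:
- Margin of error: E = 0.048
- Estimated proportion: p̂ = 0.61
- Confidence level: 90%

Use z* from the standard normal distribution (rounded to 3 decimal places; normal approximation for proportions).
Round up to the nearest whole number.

Using z* for proportion z-interval (normal approximation).

For 90% confidence, z* = 1.645 (from standard normal table)

Sample size formula for proportion z-interval: n = z*²p̂(1-p̂)/E²

n = 1.645² × 0.61 × 0.39 / 0.048²
  = 2.706025 × 0.2379 / 0.002304
  = 279.4112

Round up to the nearest whole number: n = 280

280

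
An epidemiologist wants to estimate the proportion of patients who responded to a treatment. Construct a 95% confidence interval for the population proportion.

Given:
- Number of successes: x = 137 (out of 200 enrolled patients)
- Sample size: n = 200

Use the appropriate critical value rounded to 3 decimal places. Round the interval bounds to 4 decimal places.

Sample proportion: p̂ = 137/200 = 0.685000

Check conditions for normal approximation:
  np̂ = 137 ≥ 10 ✓
  n(1-p̂) = 63 ≥ 10 ✓

The sample is large enough, so use a z-interval (normal approximation) for the proportion.

For 95% confidence, z* = 1.96 (from standard normal table)

Standard error: SE = √(p̂(1-p̂)/n) = √(0.685000×0.315000/200) = 0.03284623

Margin of error: E = z* × SE = 1.96 × 0.03284623 = 0.064379

Z-interval: p̂ ± E = 0.685000 ± 0.064379 = (0.620621, 0.749379)

Rounded to 4 decimal places:

(0.6206, 0.7494)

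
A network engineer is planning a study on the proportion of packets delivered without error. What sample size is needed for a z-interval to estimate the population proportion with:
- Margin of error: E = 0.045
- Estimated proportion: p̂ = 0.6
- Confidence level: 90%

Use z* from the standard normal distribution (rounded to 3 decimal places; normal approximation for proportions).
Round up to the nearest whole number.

Using z* for proportion z-interval (normal approximation).

For 90% confidence, z* = 1.645 (from standard normal table)

Sample size formula for proportion z-interval: n = z*²p̂(1-p̂)/E²

n = 1.645² × 0.6 × 0.4 / 0.045²
  = 2.706025 × 0.24 / 0.002025
  = 320.7141

Round up to the nearest whole number: n = 321

321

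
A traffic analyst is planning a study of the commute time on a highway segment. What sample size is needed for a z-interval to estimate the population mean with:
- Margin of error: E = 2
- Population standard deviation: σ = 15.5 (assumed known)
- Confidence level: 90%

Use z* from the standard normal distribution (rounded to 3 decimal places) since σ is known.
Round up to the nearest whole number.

Using z* since population σ is known (z-interval formula).

For 90% confidence, z* = 1.645 (from standard normal table)

Sample size formula for z-interval: n = (z*σ/E)²

n = (1.645 × 15.5 / 2)²
  = (12.748750)²
  = 162.5306

Round up to the nearest whole number: n = 163

163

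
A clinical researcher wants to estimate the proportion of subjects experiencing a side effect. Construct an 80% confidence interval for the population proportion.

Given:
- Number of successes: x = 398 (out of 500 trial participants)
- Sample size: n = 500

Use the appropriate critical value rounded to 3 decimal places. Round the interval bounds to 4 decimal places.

Sample proportion: p̂ = 398/500 = 0.796000

Check conditions for normal approximation:
  np̂ = 398 ≥ 10 ✓
  n(1-p̂) = 102 ≥ 10 ✓

The sample is large enough, so use a z-interval (normal approximation) for the proportion.

For 80% confidence, z* = 1.282 (from standard normal table)

Standard error: SE = √(p̂(1-p̂)/n) = √(0.796000×0.204000/500) = 0.01802132

Margin of error: E = z* × SE = 1.282 × 0.01802132 = 0.023103

Z-interval: p̂ ± E = 0.796000 ± 0.023103 = (0.772897, 0.819103)

Rounded to 4 decimal places:

(0.7729, 0.8191)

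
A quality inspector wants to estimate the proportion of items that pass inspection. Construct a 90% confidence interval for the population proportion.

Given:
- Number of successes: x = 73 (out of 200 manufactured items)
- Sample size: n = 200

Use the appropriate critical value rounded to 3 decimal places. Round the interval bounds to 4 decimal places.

Sample proportion: p̂ = 73/200 = 0.365000

Check conditions for normal approximation:
  np̂ = 73 ≥ 10 ✓
  n(1-p̂) = 127 ≥ 10 ✓

The sample is large enough, so use a z-interval (normal approximation) for the proportion.

For 90% confidence, z* = 1.645 (from standard normal table)

Standard error: SE = √(p̂(1-p̂)/n) = √(0.365000×0.635000/200) = 0.03404225

Margin of error: E = z* × SE = 1.645 × 0.03404225 = 0.056000

Z-interval: p̂ ± E = 0.365000 ± 0.056000 = (0.309000, 0.421000)

Rounded to 4 decimal places:

(0.3090, 0.4210)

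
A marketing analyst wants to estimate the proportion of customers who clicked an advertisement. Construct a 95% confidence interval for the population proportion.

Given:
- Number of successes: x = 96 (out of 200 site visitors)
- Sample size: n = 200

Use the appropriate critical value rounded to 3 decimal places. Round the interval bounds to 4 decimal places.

Sample proportion: p̂ = 96/200 = 0.480000

Check conditions for normal approximation:
  np̂ = 96 ≥ 10 ✓
  n(1-p̂) = 104 ≥ 10 ✓

The sample is large enough, so use a z-interval (normal approximation) for the proportion.

For 95% confidence, z* = 1.96 (from standard normal table)

Standard error: SE = √(p̂(1-p̂)/n) = √(0.480000×0.520000/200) = 0.03532704

Margin of error: E = z* × SE = 1.96 × 0.03532704 = 0.069241

Z-interval: p̂ ± E = 0.480000 ± 0.069241 = (0.410759, 0.549241)

Rounded to 4 decimal places:

(0.4108, 0.5492)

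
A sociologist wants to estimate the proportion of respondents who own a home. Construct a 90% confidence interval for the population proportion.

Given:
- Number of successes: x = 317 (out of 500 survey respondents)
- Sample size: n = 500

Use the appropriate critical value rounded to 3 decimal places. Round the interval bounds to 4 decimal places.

Sample proportion: p̂ = 317/500 = 0.634000

Check conditions for normal approximation:
  np̂ = 317 ≥ 10 ✓
  n(1-p̂) = 183 ≥ 10 ✓

The sample is large enough, so use a z-interval (normal approximation) for the proportion.

For 90% confidence, z* = 1.645 (from standard normal table)

Standard error: SE = √(p̂(1-p̂)/n) = √(0.634000×0.366000/500) = 0.02154270

Margin of error: E = z* × SE = 1.645 × 0.02154270 = 0.035438

Z-interval: p̂ ± E = 0.634000 ± 0.035438 = (0.598562, 0.669438)

Rounded to 4 decimal places:

(0.5986, 0.6694)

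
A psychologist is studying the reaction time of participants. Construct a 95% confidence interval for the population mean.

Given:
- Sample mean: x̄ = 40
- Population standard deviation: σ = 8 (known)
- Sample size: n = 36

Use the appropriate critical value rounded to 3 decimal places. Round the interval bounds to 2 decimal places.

The population standard deviation σ is known, so use a z-interval (standard normal critical value).

For 95% confidence, z* = 1.96 (from standard normal table)

Standard error: SE = σ/√n = 8/√36 = 1.333333

Margin of error: E = z* × SE = 1.96 × 1.333333 = 2.6133

Z-interval: x̄ ± E = 40 ± 2.6133 = (37.3867, 42.6133)

Rounded to 2 decimal places:

(37.39, 42.61)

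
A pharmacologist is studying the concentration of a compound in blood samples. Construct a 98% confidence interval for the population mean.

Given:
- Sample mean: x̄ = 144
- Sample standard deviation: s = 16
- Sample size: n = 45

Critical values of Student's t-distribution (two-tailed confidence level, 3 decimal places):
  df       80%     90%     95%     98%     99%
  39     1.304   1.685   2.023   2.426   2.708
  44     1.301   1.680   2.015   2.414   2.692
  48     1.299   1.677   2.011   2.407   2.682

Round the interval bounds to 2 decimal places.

The population standard deviation σ is unknown (only the sample standard deviation s is given), so use a t-interval with df = n - 1 = 45 - 1 = 44.

For 98% confidence with df = 44, t* = 2.414 (from t-table)

Standard error: SE = s/√n = 16/√45 = 2.385139

Margin of error: E = t* × SE = 2.414 × 2.385139 = 5.7577

T-interval: x̄ ± E = 144 ± 5.7577 = (138.2423, 149.7577)

Rounded to 2 decimal places:

(138.24, 149.76)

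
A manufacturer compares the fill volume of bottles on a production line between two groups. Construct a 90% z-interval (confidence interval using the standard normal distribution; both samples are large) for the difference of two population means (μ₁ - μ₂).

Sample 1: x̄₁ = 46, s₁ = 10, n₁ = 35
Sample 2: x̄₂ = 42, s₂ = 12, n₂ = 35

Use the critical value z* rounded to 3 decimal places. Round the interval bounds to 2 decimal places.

Both samples are large (n₁ = 35 ≥ 30, n₂ = 35 ≥ 30), so a z-interval for the difference of means applies.

Point estimate: x̄₁ - x̄₂ = 46 - 42 = 4

Standard error: SE = √(s₁²/n₁ + s₂²/n₂)
= √(10²/35 + 12²/35)
= √(2.857143 + 4.114286)
= 2.640346

For 90% confidence, z* = 1.645 (from standard normal table)
Margin of error: E = z* × SE = 1.645 × 2.640346 = 4.3434

Z-interval: (x̄₁ - x̄₂) ± E = 4 ± 4.3434 = (-0.3434, 8.3434)

Rounded to 2 decimal places:

(-0.34, 8.34)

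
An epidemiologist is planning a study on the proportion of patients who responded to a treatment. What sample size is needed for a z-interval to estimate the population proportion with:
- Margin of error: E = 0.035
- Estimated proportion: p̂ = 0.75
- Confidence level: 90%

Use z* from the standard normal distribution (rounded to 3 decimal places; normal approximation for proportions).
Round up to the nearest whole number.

Using z* for proportion z-interval (normal approximation).

For 90% confidence, z* = 1.645 (from standard normal table)

Sample size formula for proportion z-interval: n = z*²p̂(1-p̂)/E²

n = 1.645² × 0.75 × 0.25 / 0.035²
  = 2.706025 × 0.1875 / 0.001225
  = 414.1875

Round up to the nearest whole number: n = 415

415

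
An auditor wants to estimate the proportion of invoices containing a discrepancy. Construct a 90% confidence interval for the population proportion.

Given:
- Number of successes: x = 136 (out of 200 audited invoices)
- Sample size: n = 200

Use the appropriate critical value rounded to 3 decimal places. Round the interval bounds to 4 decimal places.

Sample proportion: p̂ = 136/200 = 0.680000

Check conditions for normal approximation:
  np̂ = 136 ≥ 10 ✓
  n(1-p̂) = 64 ≥ 10 ✓

The sample is large enough, so use a z-interval (normal approximation) for the proportion.

For 90% confidence, z* = 1.645 (from standard normal table)

Standard error: SE = √(p̂(1-p̂)/n) = √(0.680000×0.320000/200) = 0.03298485

Margin of error: E = z* × SE = 1.645 × 0.03298485 = 0.054260

Z-interval: p̂ ± E = 0.680000 ± 0.054260 = (0.625740, 0.734260)

Rounded to 4 decimal places:

(0.6257, 0.7343)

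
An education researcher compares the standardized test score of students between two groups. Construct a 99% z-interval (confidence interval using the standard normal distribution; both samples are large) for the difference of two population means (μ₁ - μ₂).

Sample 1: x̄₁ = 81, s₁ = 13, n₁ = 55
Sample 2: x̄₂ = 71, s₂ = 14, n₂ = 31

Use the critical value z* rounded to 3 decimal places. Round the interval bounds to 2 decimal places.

Both samples are large (n₁ = 55 ≥ 30, n₂ = 31 ≥ 30), so a z-interval for the difference of means applies.

Point estimate: x̄₁ - x̄₂ = 81 - 71 = 10

Standard error: SE = √(s₁²/n₁ + s₂²/n₂)
= √(13²/55 + 14²/31)
= √(3.072727 + 6.322581)
= 3.065177

For 99% confidence, z* = 2.576 (from standard normal table)
Margin of error: E = z* × SE = 2.576 × 3.065177 = 7.8959

Z-interval: (x̄₁ - x̄₂) ± E = 10 ± 7.8959 = (2.1041, 17.8959)

Rounded to 2 decimal places:

(2.10, 17.90)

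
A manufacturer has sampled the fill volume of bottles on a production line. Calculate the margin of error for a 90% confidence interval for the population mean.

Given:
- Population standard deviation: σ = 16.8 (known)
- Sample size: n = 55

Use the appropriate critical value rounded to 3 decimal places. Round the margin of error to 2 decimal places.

The population standard deviation σ is known, so use the z-interval margin of error formula.

For 90% confidence, z* = 1.645 (from standard normal table)

Margin of error formula for z-interval: E = z* × σ/√n

E = 1.645 × 16.8/√55
  = 1.645 × 2.265312
  = 3.7264

Rounded to 2 decimal places:

3.73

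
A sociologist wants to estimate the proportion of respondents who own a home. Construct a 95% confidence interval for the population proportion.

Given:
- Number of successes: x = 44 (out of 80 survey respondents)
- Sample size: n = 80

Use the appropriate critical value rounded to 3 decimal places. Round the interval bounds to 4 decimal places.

Sample proportion: p̂ = 44/80 = 0.550000

Check conditions for normal approximation:
  np̂ = 44 ≥ 10 ✓
  n(1-p̂) = 36 ≥ 10 ✓

The sample is large enough, so use a z-interval (normal approximation) for the proportion.

For 95% confidence, z* = 1.96 (from standard normal table)

Standard error: SE = √(p̂(1-p̂)/n) = √(0.550000×0.450000/80) = 0.05562149

Margin of error: E = z* × SE = 1.96 × 0.05562149 = 0.109018

Z-interval: p̂ ± E = 0.550000 ± 0.109018 = (0.440982, 0.659018)

Rounded to 4 decimal places:

(0.4410, 0.6590)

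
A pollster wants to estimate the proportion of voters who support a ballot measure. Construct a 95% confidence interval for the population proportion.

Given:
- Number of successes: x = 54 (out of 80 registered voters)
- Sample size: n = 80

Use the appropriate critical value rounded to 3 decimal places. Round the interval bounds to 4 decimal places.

Sample proportion: p̂ = 54/80 = 0.675000

Check conditions for normal approximation:
  np̂ = 54 ≥ 10 ✓
  n(1-p̂) = 26 ≥ 10 ✓

The sample is large enough, so use a z-interval (normal approximation) for the proportion.

For 95% confidence, z* = 1.96 (from standard normal table)

Standard error: SE = √(p̂(1-p̂)/n) = √(0.675000×0.325000/80) = 0.05236590

Margin of error: E = z* × SE = 1.96 × 0.05236590 = 0.102637

Z-interval: p̂ ± E = 0.675000 ± 0.102637 = (0.572363, 0.777637)

Rounded to 4 decimal places:

(0.5724, 0.7776)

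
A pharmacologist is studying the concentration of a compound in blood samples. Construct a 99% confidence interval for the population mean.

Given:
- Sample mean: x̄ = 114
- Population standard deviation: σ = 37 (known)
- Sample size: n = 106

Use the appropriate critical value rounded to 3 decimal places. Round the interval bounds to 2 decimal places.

The population standard deviation σ is known, so use a z-interval (standard normal critical value).

For 99% confidence, z* = 2.576 (from standard normal table)

Standard error: SE = σ/√n = 37/√106 = 3.593758

Margin of error: E = z* × SE = 2.576 × 3.593758 = 9.2575

Z-interval: x̄ ± E = 114 ± 9.2575 = (104.7425, 123.2575)

Rounded to 2 decimal places:

(104.74, 123.26)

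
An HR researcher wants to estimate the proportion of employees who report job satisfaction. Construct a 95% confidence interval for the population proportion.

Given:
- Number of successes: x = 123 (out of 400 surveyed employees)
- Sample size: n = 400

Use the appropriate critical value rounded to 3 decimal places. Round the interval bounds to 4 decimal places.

Sample proportion: p̂ = 123/400 = 0.307500

Check conditions for normal approximation:
  np̂ = 123 ≥ 10 ✓
  n(1-p̂) = 277 ≥ 10 ✓

The sample is large enough, so use a z-interval (normal approximation) for the proportion.

For 95% confidence, z* = 1.96 (from standard normal table)

Standard error: SE = √(p̂(1-p̂)/n) = √(0.307500×0.692500/400) = 0.02307291

Margin of error: E = z* × SE = 1.96 × 0.02307291 = 0.045223

Z-interval: p̂ ± E = 0.307500 ± 0.045223 = (0.262277, 0.352723)

Rounded to 4 decimal places:

(0.2623, 0.3527)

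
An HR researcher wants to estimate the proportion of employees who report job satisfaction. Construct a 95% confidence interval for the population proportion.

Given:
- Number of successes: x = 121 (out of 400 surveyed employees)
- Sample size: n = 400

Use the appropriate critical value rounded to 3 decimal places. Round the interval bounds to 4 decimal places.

Sample proportion: p̂ = 121/400 = 0.302500

Check conditions for normal approximation:
  np̂ = 121 ≥ 10 ✓
  n(1-p̂) = 279 ≥ 10 ✓

The sample is large enough, so use a z-interval (normal approximation) for the proportion.

For 95% confidence, z* = 1.96 (from standard normal table)

Standard error: SE = √(p̂(1-p̂)/n) = √(0.302500×0.697500/400) = 0.02296703

Margin of error: E = z* × SE = 1.96 × 0.02296703 = 0.045015

Z-interval: p̂ ± E = 0.302500 ± 0.045015 = (0.257485, 0.347515)

Rounded to 4 decimal places:

(0.2575, 0.3475)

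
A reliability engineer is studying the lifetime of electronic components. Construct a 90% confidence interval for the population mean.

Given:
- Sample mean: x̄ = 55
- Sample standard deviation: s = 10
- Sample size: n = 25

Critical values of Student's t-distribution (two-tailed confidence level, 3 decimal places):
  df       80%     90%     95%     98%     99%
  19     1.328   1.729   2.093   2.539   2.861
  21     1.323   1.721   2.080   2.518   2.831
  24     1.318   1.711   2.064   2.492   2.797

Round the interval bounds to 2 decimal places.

The population standard deviation σ is unknown (only the sample standard deviation s is given), so use a t-interval with df = n - 1 = 25 - 1 = 24.

For 90% confidence with df = 24, t* = 1.711 (from t-table)

Standard error: SE = s/√n = 10/√25 = 2.000000

Margin of error: E = t* × SE = 1.711 × 2.000000 = 3.4220

T-interval: x̄ ± E = 55 ± 3.4220 = (51.5780, 58.4220)

Rounded to 2 decimal places:

(51.58, 58.42)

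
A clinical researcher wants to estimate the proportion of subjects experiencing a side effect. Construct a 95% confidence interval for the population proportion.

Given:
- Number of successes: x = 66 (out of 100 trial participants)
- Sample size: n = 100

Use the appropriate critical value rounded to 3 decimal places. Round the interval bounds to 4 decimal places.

Sample proportion: p̂ = 66/100 = 0.660000

Check conditions for normal approximation:
  np̂ = 66 ≥ 10 ✓
  n(1-p̂) = 34 ≥ 10 ✓

The sample is large enough, so use a z-interval (normal approximation) for the proportion.

For 95% confidence, z* = 1.96 (from standard normal table)

Standard error: SE = √(p̂(1-p̂)/n) = √(0.660000×0.340000/100) = 0.04737088

Margin of error: E = z* × SE = 1.96 × 0.04737088 = 0.092847

Z-interval: p̂ ± E = 0.660000 ± 0.092847 = (0.567153, 0.752847)

Rounded to 4 decimal places:

(0.5672, 0.7528)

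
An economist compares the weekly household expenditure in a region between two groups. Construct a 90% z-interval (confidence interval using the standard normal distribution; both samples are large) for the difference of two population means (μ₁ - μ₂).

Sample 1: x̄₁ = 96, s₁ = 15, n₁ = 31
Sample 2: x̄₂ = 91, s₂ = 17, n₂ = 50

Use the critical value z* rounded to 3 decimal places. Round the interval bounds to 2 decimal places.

Both samples are large (n₁ = 31 ≥ 30, n₂ = 50 ≥ 30), so a z-interval for the difference of means applies.

Point estimate: x̄₁ - x̄₂ = 96 - 91 = 5

Standard error: SE = √(s₁²/n₁ + s₂²/n₂)
= √(15²/31 + 17²/50)
= √(7.258065 + 5.780000)
= 3.610826

For 90% confidence, z* = 1.645 (from standard normal table)
Margin of error: E = z* × SE = 1.645 × 3.610826 = 5.9398

Z-interval: (x̄₁ - x̄₂) ± E = 5 ± 5.9398 = (-0.9398, 10.9398)

Rounded to 2 decimal places:

(-0.94, 10.94)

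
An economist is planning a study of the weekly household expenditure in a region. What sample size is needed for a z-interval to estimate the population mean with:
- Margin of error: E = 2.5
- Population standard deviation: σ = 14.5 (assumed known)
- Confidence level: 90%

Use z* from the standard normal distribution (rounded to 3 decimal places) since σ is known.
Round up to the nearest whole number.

Using z* since population σ is known (z-interval formula).

For 90% confidence, z* = 1.645 (from standard normal table)

Sample size formula for z-interval: n = (z*σ/E)²

n = (1.645 × 14.5 / 2.5)²
  = (9.541000)²
  = 91.0307

Round up to the nearest whole number: n = 92

92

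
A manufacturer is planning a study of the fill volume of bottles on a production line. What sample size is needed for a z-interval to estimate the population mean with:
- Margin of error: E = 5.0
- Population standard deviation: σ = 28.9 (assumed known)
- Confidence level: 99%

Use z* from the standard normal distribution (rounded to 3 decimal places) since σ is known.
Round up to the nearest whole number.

Using z* since population σ is known (z-interval formula).

For 99% confidence, z* = 2.576 (from standard normal table)

Sample size formula for z-interval: n = (z*σ/E)²

n = (2.576 × 28.9 / 5.0)²
  = (14.889280)²
  = 221.6907

Round up to the nearest whole number: n = 222

222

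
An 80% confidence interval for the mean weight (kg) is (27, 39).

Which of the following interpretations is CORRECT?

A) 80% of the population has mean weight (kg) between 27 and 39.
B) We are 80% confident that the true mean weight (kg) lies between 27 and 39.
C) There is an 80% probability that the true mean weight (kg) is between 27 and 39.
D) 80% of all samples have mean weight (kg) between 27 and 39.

A confidence interval represents our confidence in the procedure, not a probability statement about the parameter.

Key concept: If we repeated this sampling process many times and computed an 80% CI each time, about 80% of those intervals would contain the true population parameter.

For this specific interval (27, 39):
- Midpoint (point estimate): 33
- Margin of error: 6

The correct interpretation is the one stating confidence that the true parameter lies in the interval — option B.

B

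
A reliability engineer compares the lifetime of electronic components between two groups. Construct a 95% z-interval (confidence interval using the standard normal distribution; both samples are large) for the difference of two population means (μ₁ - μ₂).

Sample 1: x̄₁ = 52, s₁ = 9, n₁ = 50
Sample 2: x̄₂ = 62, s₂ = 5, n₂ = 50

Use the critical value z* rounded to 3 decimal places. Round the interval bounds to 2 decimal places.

Both samples are large (n₁ = 50 ≥ 30, n₂ = 50 ≥ 30), so a z-interval for the difference of means applies.

Point estimate: x̄₁ - x̄₂ = 52 - 62 = -10

Standard error: SE = √(s₁²/n₁ + s₂²/n₂)
= √(9²/50 + 5²/50)
= √(1.620000 + 0.500000)
= 1.456022

For 95% confidence, z* = 1.96 (from standard normal table)
Margin of error: E = z* × SE = 1.96 × 1.456022 = 2.8538

Z-interval: (x̄₁ - x̄₂) ± E = -10 ± 2.8538 = (-12.8538, -7.1462)

Rounded to 2 decimal places:

(-12.85, -7.15)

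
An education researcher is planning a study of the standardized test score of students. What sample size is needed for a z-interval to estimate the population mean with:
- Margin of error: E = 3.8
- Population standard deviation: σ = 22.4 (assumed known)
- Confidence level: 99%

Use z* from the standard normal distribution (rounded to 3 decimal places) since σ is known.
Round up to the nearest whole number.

Using z* since population σ is known (z-interval formula).

For 99% confidence, z* = 2.576 (from standard normal table)

Sample size formula for z-interval: n = (z*σ/E)²

n = (2.576 × 22.4 / 3.8)²
  = (15.184842)²
  = 230.5794

Round up to the nearest whole number: n = 231

231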